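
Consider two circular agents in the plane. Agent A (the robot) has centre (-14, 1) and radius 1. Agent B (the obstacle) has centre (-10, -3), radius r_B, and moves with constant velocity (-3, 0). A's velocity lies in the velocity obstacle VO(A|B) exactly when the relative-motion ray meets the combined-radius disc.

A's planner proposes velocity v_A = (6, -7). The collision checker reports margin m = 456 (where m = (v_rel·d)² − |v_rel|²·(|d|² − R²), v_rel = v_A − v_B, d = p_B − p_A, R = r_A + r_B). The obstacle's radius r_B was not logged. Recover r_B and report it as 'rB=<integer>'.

m = 456
d = (4, -4);  v_rel = (9, -7),  |v_rel|² = 130
v_rel×d = (9)·(-4) − (-7)·(4) = -8
since m = R²·130 − (-8)²:  R² = (64 + 456) / 130 = 4
R = √4 = 2  ⇒  r_B = 2 − 1 = 1

rB=1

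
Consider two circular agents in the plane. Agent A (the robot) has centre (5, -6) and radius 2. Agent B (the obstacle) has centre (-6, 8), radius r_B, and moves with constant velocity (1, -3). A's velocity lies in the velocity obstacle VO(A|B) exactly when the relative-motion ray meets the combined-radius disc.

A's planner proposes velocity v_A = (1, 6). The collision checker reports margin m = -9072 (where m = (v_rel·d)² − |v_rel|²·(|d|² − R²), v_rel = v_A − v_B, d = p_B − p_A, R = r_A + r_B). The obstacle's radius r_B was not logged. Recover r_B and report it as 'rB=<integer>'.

m = -9072
d = (-11, 14);  v_rel = (0, 9),  |v_rel|² = 81
v_rel×d = (0)·(14) − (9)·(-11) = 99
since m = R²·81 − 99²:  R² = (9801 + -9072) / 81 = 9
R = √9 = 3  ⇒  r_B = 3 − 2 = 1

rB=1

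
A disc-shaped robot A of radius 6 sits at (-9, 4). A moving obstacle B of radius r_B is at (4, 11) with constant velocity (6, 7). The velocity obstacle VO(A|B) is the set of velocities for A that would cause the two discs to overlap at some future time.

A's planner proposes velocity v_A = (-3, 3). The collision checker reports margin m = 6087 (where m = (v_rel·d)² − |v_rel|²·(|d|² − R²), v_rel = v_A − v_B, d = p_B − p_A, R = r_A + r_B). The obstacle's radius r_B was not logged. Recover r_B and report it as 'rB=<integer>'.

m = 6087
d = (13, 7);  v_rel = (-9, -4),  |v_rel|² = 97
v_rel×d = (-9)·(7) − (-4)·(13) = -11
since m = R²·97 − (-11)²:  R² = (121 + 6087) / 97 = 64
R = √64 = 8  ⇒  r_B = 8 − 6 = 2

rB=2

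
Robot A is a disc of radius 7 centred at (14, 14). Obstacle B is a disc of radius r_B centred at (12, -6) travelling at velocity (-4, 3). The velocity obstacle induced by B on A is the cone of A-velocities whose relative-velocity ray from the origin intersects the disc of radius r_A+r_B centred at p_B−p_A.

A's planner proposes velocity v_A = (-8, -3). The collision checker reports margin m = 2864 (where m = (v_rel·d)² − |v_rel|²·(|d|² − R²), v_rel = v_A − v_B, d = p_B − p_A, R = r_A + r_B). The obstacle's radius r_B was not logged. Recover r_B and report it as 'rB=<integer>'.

m = 2864
d = (-2, -20);  v_rel = (-4, -6),  |v_rel|² = 52
v_rel×d = (-4)·(-20) − (-6)·(-2) = 68
since m = R²·52 − 68²:  R² = (4624 + 2864) / 52 = 144
R = √144 = 12  ⇒  r_B = 12 − 7 = 5

rB=5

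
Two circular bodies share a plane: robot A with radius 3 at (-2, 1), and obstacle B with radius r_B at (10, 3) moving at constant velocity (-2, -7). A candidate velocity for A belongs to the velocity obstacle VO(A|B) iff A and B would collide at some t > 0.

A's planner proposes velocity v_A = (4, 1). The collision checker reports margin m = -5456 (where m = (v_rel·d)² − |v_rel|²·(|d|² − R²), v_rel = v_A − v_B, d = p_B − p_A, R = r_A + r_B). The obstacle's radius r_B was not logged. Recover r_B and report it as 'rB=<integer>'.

m = -5456
d = (12, 2);  v_rel = (6, 8),  |v_rel|² = 100
v_rel×d = (6)·(2) − (8)·(12) = -84
since m = R²·100 − (-84)²:  R² = (7056 + -5456) / 100 = 16
R = √16 = 4  ⇒  r_B = 4 − 3 = 1

rB=1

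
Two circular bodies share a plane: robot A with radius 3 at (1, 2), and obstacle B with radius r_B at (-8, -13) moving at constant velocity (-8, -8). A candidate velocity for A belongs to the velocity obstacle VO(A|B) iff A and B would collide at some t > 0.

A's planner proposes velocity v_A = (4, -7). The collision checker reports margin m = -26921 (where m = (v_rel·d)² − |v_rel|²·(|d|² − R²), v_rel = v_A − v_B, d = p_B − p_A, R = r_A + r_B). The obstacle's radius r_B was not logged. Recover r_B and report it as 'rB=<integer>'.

m = -26921
d = (-9, -15);  v_rel = (12, 1),  |v_rel|² = 145
v_rel×d = (12)·(-15) − (1)·(-9) = -171
since m = R²·145 − (-171)²:  R² = (29241 + -26921) / 145 = 16
R = √16 = 4  ⇒  r_B = 4 − 3 = 1

rB=1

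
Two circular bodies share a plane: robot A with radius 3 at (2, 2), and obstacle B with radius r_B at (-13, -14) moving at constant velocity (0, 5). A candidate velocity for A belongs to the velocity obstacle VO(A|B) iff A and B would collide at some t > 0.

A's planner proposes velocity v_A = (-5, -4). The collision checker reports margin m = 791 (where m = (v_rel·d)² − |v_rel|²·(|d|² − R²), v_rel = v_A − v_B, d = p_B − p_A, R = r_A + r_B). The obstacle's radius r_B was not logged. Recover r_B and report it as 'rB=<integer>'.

m = 791
d = (-15, -16);  v_rel = (-5, -9),  |v_rel|² = 106
v_rel×d = (-5)·(-16) − (-9)·(-15) = -55
since m = R²·106 − (-55)²:  R² = (3025 + 791) / 106 = 36
R = √36 = 6  ⇒  r_B = 6 − 3 = 3

rB=3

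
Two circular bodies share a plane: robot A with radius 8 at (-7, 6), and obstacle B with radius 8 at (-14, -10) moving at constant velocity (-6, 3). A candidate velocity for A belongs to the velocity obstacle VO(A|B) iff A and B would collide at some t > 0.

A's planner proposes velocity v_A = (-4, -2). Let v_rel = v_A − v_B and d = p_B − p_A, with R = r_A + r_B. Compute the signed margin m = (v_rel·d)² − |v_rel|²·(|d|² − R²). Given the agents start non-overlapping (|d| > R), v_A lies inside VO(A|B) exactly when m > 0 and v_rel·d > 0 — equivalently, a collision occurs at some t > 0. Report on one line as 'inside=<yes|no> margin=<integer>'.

d = (-7, -16),  |d|² = 305;  R = 8+8 = 16,  c = 305−16² = 49
v_rel = (2, -5),  |v_rel|² = 29;  v_rel·d = (2)·(-7) + (-5)·(-16) = 66
29·t² − 132·t + 49 = 0  ⇒  m = 66² − 29·49 = 2935
m = 2935 > 0,  v_rel·d = 66 > 0  ⇒  inside

inside=yes margin=2935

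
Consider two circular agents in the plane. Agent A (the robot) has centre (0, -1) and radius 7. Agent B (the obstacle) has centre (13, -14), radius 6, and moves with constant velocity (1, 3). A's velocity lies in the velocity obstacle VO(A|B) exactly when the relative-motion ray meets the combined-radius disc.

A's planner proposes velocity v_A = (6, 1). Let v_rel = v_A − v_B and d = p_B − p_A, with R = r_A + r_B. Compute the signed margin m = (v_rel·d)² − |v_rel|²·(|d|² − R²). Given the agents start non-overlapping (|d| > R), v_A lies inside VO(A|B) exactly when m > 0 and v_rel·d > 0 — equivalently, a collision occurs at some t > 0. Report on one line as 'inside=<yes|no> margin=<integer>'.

d = (13, -13),  |d|² = 338;  R = 7+6 = 13,  c = 338−13² = 169
v_rel = (5, -2),  |v_rel|² = 29;  v_rel·d = (5)·(13) + (-2)·(-13) = 91
29·t² − 182·t + 169 = 0  ⇒  m = 91² − 29·169 = 3380
m = 3380 > 0,  v_rel·d = 91 > 0  ⇒  inside

inside=yes margin=3380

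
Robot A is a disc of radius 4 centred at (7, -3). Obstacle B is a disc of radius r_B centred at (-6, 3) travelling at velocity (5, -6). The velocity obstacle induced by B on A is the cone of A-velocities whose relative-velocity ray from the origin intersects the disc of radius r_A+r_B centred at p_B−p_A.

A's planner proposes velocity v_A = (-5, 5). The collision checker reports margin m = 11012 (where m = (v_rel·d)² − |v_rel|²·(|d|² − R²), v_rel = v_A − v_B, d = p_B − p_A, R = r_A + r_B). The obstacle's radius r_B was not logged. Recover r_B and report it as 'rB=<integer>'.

m = 11012
d = (-13, 6);  v_rel = (-10, 11),  |v_rel|² = 221
v_rel×d = (-10)·(6) − (11)·(-13) = 83
since m = R²·221 − 83²:  R² = (6889 + 11012) / 221 = 81
R = √81 = 9  ⇒  r_B = 9 − 4 = 5

rB=5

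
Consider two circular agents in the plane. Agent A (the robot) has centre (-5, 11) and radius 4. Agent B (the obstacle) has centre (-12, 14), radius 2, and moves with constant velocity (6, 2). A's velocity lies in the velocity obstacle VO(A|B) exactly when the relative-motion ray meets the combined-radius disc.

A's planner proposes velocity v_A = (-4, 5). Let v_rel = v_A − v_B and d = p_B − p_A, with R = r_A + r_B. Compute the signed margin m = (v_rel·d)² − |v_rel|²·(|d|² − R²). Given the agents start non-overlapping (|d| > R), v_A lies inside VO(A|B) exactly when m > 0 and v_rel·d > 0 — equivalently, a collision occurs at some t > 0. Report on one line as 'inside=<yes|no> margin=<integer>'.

d = (-7, 3),  |d|² = 58;  R = 4+2 = 6,  c = 58−6² = 22
v_rel = (-10, 3),  |v_rel|² = 109;  v_rel·d = (-10)·(-7) + (3)·(3) = 79
109·t² − 158·t + 22 = 0  ⇒  m = 79² − 109·22 = 3843
m = 3843 > 0,  v_rel·d = 79 > 0  ⇒  inside

inside=yes margin=3843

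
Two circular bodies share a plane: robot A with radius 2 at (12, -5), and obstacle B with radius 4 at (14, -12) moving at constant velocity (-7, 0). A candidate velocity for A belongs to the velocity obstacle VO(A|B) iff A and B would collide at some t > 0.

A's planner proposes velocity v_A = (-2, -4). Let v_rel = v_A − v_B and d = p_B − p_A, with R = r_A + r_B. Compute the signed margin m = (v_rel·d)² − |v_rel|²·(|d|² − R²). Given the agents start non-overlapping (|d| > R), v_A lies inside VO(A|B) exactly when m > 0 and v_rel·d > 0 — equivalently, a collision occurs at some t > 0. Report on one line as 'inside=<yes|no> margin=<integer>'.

d = (2, -7),  |d|² = 53;  R = 2+4 = 6,  c = 53−6² = 17
v_rel = (5, -4),  |v_rel|² = 41;  v_rel·d = (5)·(2) + (-4)·(-7) = 38
41·t² − 76·t + 17 = 0  ⇒  m = 38² − 41·17 = 747
m = 747 > 0,  v_rel·d = 38 > 0  ⇒  inside

inside=yes margin=747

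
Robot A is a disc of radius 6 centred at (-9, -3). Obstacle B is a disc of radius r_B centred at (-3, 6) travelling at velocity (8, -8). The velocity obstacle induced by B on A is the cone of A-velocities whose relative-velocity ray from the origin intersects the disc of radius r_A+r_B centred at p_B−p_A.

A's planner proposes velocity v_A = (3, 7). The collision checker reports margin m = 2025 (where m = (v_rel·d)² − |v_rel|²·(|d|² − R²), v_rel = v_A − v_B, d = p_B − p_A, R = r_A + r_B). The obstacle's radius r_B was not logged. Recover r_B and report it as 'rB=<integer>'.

m = 2025
d = (6, 9);  v_rel = (-5, 15),  |v_rel|² = 250
v_rel×d = (-5)·(9) − (15)·(6) = -135
since m = R²·250 − (-135)²:  R² = (18225 + 2025) / 250 = 81
R = √81 = 9  ⇒  r_B = 9 − 6 = 3

rB=3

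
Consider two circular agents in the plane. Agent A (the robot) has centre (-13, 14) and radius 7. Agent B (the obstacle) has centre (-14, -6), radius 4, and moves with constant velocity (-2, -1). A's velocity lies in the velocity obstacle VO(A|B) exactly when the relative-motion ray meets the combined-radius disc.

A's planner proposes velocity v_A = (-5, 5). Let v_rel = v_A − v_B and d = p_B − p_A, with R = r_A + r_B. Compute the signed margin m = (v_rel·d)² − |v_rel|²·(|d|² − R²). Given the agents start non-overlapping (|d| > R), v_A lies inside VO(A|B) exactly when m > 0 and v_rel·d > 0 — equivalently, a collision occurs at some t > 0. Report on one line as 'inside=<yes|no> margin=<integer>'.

d = (-1, -20),  |d|² = 401;  R = 7+4 = 11,  c = 401−11² = 280
v_rel = (-3, 6),  |v_rel|² = 45;  v_rel·d = (-3)·(-1) + (6)·(-20) = -117
45·t² + 234·t + 280 = 0  ⇒  m = (-117)² − 45·280 = 1089
m = 1089 > 0,  v_rel·d = -117 < 0  ⇒  outside

inside=no margin=1089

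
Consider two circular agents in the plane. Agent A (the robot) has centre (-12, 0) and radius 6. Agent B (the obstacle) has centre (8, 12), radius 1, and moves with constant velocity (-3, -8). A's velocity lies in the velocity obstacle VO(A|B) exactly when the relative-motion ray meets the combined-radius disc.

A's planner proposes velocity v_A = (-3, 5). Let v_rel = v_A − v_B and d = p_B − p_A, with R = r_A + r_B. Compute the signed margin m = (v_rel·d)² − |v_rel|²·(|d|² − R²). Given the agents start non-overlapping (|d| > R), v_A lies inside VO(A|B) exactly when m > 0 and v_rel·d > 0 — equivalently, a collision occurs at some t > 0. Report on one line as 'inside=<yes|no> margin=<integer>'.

d = (20, 12),  |d|² = 544;  R = 6+1 = 7,  c = 544−7² = 495
v_rel = (0, 13),  |v_rel|² = 169;  v_rel·d = (0)·(20) + (13)·(12) = 156
169·t² − 312·t + 495 = 0  ⇒  m = 156² − 169·495 = -59319
m = -59319 < 0,  v_rel·d = 156 > 0  ⇒  outside

inside=no margin=-59319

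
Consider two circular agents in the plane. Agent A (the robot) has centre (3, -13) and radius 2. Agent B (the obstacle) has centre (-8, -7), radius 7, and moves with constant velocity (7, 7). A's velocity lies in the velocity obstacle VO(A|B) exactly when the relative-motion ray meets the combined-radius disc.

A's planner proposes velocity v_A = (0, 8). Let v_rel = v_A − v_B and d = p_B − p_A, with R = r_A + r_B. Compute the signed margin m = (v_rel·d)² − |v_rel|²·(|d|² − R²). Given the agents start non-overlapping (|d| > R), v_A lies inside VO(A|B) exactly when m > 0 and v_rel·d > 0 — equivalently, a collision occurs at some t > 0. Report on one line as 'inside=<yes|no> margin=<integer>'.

d = (-11, 6),  |d|² = 157;  R = 2+7 = 9,  c = 157−9² = 76
v_rel = (-7, 1),  |v_rel|² = 50;  v_rel·d = (-7)·(-11) + (1)·(6) = 83
50·t² − 166·t + 76 = 0  ⇒  m = 83² − 50·76 = 3089
m = 3089 > 0,  v_rel·d = 83 > 0  ⇒  inside

inside=yes margin=3089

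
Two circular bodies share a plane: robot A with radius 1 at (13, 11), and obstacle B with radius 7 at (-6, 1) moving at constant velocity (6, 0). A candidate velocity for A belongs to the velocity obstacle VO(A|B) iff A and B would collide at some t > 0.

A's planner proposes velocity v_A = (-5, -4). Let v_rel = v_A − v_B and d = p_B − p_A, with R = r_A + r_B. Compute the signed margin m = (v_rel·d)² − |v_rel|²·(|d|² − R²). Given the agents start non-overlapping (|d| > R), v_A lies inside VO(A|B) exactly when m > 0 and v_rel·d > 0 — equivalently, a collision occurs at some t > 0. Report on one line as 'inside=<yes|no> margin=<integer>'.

d = (-19, -10),  |d|² = 461;  R = 1+7 = 8,  c = 461−8² = 397
v_rel = (-11, -4),  |v_rel|² = 137;  v_rel·d = (-11)·(-19) + (-4)·(-10) = 249
137·t² − 498·t + 397 = 0  ⇒  m = 249² − 137·397 = 7612
m = 7612 > 0,  v_rel·d = 249 > 0  ⇒  inside

inside=yes margin=7612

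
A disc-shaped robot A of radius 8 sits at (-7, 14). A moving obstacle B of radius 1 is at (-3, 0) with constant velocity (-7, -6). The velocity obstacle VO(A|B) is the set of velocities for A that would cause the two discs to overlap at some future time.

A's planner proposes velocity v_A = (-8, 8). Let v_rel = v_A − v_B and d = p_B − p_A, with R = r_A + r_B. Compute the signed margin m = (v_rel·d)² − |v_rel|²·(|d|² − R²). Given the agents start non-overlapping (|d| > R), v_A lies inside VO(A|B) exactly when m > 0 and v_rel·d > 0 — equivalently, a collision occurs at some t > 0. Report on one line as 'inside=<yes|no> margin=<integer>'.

d = (4, -14),  |d|² = 212;  R = 8+1 = 9,  c = 212−9² = 131
v_rel = (-1, 14),  |v_rel|² = 197;  v_rel·d = (-1)·(4) + (14)·(-14) = -200
197·t² + 400·t + 131 = 0  ⇒  m = (-200)² − 197·131 = 14193
m = 14193 > 0,  v_rel·d = -200 < 0  ⇒  outside

inside=no margin=14193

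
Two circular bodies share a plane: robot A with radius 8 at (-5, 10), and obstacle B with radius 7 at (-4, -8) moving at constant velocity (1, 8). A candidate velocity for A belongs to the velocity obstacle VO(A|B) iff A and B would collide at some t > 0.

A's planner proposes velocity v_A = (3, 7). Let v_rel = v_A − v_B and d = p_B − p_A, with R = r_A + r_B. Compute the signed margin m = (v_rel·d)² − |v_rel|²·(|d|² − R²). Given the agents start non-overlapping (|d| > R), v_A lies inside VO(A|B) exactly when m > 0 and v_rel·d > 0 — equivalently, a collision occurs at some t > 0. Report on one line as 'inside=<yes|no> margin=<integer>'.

d = (1, -18),  |d|² = 325;  R = 8+7 = 15,  c = 325−15² = 100
v_rel = (2, -1),  |v_rel|² = 5;  v_rel·d = (2)·(1) + (-1)·(-18) = 20
5·t² − 40·t + 100 = 0  ⇒  m = 20² − 5·100 = -100
m = -100 < 0,  v_rel·d = 20 > 0  ⇒  outside

inside=no margin=-100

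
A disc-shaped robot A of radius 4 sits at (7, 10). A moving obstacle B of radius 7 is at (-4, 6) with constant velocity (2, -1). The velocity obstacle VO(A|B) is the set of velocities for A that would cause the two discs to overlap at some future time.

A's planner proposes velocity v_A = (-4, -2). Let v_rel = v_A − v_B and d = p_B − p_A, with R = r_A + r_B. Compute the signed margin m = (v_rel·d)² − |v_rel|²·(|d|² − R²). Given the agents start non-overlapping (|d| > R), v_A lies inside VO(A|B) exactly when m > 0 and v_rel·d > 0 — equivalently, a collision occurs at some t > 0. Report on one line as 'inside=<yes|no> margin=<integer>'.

d = (-11, -4),  |d|² = 137;  R = 4+7 = 11,  c = 137−11² = 16
v_rel = (-6, -1),  |v_rel|² = 37;  v_rel·d = (-6)·(-11) + (-1)·(-4) = 70
37·t² − 140·t + 16 = 0  ⇒  m = 70² − 37·16 = 4308
m = 4308 > 0,  v_rel·d = 70 > 0  ⇒  inside

inside=yes margin=4308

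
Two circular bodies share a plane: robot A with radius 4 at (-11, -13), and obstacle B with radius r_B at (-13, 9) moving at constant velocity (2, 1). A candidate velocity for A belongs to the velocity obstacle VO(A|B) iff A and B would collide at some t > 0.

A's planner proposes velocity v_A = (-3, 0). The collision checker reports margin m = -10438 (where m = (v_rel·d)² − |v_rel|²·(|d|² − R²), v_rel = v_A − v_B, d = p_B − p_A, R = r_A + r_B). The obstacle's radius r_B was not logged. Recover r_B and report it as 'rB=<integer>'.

m = -10438
d = (-2, 22);  v_rel = (-5, -1),  |v_rel|² = 26
v_rel×d = (-5)·(22) − (-1)·(-2) = -112
since m = R²·26 − (-112)²:  R² = (12544 + -10438) / 26 = 81
R = √81 = 9  ⇒  r_B = 9 − 4 = 5

rB=5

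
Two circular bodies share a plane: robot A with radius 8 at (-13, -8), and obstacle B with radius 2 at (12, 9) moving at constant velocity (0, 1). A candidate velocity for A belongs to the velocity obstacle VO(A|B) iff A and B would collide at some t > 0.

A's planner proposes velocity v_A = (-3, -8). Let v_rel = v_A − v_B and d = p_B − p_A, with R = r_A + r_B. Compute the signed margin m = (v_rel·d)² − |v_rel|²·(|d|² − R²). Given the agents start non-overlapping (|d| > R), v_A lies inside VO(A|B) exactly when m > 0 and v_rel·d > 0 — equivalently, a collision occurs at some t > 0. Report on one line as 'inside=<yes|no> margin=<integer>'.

d = (25, 17),  |d|² = 914;  R = 8+2 = 10,  c = 914−10² = 814
v_rel = (-3, -9),  |v_rel|² = 90;  v_rel·d = (-3)·(25) + (-9)·(17) = -228
90·t² + 456·t + 814 = 0  ⇒  m = (-228)² − 90·814 = -21276
m = -21276 < 0,  v_rel·d = -228 < 0  ⇒  outside

inside=no margin=-21276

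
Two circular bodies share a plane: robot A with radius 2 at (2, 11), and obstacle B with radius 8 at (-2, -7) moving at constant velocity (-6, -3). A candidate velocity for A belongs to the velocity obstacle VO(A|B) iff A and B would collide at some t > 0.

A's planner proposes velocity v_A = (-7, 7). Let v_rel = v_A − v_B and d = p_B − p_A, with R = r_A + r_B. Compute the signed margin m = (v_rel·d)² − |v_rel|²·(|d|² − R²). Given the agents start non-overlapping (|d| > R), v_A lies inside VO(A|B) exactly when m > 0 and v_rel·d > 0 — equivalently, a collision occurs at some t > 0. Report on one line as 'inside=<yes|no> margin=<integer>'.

d = (-4, -18),  |d|² = 340;  R = 2+8 = 10,  c = 340−10² = 240
v_rel = (-1, 10),  |v_rel|² = 101;  v_rel·d = (-1)·(-4) + (10)·(-18) = -176
101·t² + 352·t + 240 = 0  ⇒  m = (-176)² − 101·240 = 6736
m = 6736 > 0,  v_rel·d = -176 < 0  ⇒  outside

inside=no margin=6736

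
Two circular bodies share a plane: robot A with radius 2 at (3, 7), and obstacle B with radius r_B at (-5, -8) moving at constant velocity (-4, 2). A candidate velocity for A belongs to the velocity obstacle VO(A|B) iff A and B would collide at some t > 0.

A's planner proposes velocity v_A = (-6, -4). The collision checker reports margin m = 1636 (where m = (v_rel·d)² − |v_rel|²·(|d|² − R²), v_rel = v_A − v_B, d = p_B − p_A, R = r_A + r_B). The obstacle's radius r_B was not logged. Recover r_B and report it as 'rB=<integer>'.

m = 1636
d = (-8, -15);  v_rel = (-2, -6),  |v_rel|² = 40
v_rel×d = (-2)·(-15) − (-6)·(-8) = -18
since m = R²·40 − (-18)²:  R² = (324 + 1636) / 40 = 49
R = √49 = 7  ⇒  r_B = 7 − 2 = 5

rB=5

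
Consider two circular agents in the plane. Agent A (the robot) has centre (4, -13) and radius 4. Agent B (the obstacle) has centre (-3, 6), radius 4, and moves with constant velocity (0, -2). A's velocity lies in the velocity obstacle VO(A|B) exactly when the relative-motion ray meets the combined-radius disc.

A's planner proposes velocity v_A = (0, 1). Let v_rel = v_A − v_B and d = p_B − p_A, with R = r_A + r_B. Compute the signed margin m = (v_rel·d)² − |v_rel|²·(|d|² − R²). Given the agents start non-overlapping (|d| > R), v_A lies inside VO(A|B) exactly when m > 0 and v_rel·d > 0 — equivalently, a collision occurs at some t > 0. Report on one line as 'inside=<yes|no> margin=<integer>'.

d = (-7, 19),  |d|² = 410;  R = 4+4 = 8,  c = 410−8² = 346
v_rel = (0, 3),  |v_rel|² = 9;  v_rel·d = (0)·(-7) + (3)·(19) = 57
9·t² − 114·t + 346 = 0  ⇒  m = 57² − 9·346 = 135
m = 135 > 0,  v_rel·d = 57 > 0  ⇒  inside

inside=yes margin=135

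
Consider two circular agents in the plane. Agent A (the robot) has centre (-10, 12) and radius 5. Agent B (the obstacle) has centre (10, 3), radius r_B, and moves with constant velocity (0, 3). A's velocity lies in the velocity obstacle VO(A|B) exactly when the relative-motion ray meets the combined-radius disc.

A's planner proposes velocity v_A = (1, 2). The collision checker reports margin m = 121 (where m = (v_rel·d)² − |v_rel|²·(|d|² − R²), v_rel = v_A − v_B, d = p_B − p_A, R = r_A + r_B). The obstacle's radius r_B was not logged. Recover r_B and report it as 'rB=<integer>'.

m = 121
d = (20, -9);  v_rel = (1, -1),  |v_rel|² = 2
v_rel×d = (1)·(-9) − (-1)·(20) = 11
since m = R²·2 − 11²:  R² = (121 + 121) / 2 = 121
R = √121 = 11  ⇒  r_B = 11 − 5 = 6

rB=6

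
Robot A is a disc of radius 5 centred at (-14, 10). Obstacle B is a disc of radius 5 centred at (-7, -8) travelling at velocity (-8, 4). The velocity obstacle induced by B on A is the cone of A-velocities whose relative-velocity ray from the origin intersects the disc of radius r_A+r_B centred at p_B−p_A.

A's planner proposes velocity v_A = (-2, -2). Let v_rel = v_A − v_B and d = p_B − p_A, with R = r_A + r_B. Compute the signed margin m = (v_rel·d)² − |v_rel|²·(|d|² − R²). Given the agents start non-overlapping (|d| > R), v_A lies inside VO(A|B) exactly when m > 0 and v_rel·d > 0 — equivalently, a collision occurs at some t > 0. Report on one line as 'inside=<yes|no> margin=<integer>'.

d = (7, -18),  |d|² = 373;  R = 5+5 = 10,  c = 373−10² = 273
v_rel = (6, -6),  |v_rel|² = 72;  v_rel·d = (6)·(7) + (-6)·(-18) = 150
72·t² − 300·t + 273 = 0  ⇒  m = 150² − 72·273 = 2844
m = 2844 > 0,  v_rel·d = 150 > 0  ⇒  inside

inside=yes margin=2844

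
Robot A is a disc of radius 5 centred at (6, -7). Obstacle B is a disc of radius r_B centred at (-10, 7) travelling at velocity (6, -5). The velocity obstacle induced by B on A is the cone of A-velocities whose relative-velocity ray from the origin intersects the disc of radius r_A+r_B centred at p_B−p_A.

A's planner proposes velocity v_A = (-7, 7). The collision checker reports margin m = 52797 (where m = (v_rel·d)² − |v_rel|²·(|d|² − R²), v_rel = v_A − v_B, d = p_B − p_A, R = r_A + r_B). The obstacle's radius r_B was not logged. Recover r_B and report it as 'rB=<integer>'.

m = 52797
d = (-16, 14);  v_rel = (-13, 12),  |v_rel|² = 313
v_rel×d = (-13)·(14) − (12)·(-16) = 10
since m = R²·313 − 10²:  R² = (100 + 52797) / 313 = 169
R = √169 = 13  ⇒  r_B = 13 − 5 = 8

rB=8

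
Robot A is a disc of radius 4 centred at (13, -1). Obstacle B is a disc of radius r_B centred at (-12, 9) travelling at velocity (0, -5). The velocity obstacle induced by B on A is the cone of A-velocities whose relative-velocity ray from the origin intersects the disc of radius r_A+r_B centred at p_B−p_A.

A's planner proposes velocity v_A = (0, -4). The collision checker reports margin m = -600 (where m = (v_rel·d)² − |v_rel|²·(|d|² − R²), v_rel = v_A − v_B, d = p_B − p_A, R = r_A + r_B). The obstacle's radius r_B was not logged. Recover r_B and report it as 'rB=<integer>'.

m = -600
d = (-25, 10);  v_rel = (0, 1),  |v_rel|² = 1
v_rel×d = (0)·(10) − (1)·(-25) = 25
since m = R²·1 − 25²:  R² = (625 + -600) / 1 = 25
R = √25 = 5  ⇒  r_B = 5 − 4 = 1

rB=1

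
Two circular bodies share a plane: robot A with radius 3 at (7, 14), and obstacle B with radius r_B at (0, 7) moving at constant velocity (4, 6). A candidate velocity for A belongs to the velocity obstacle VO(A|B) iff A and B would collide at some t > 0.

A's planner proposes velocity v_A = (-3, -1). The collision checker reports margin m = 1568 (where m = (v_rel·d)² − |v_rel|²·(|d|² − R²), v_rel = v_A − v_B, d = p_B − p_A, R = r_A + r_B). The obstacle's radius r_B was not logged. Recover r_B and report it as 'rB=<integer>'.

m = 1568
d = (-7, -7);  v_rel = (-7, -7),  |v_rel|² = 98
v_rel×d = (-7)·(-7) − (-7)·(-7) = 0
since m = R²·98 − 0²:  R² = (0 + 1568) / 98 = 16
R = √16 = 4  ⇒  r_B = 4 − 3 = 1

rB=1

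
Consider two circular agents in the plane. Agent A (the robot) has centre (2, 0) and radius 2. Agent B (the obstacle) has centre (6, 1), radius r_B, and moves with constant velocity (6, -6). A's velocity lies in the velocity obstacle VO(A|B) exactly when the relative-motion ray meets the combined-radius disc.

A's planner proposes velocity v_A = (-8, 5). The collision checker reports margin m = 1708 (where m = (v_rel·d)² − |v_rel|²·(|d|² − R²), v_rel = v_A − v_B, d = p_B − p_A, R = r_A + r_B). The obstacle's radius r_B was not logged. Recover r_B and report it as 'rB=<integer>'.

m = 1708
d = (4, 1);  v_rel = (-14, 11),  |v_rel|² = 317
v_rel×d = (-14)·(1) − (11)·(4) = -58
since m = R²·317 − (-58)²:  R² = (3364 + 1708) / 317 = 16
R = √16 = 4  ⇒  r_B = 4 − 2 = 2

rB=2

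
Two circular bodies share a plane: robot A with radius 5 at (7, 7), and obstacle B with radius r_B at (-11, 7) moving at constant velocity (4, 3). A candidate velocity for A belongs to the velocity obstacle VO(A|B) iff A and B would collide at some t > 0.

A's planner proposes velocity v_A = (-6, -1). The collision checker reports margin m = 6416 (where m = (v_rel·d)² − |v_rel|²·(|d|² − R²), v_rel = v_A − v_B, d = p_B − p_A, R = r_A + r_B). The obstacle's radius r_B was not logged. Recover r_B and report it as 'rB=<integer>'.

m = 6416
d = (-18, 0);  v_rel = (-10, -4),  |v_rel|² = 116
v_rel×d = (-10)·(0) − (-4)·(-18) = -72
since m = R²·116 − (-72)²:  R² = (5184 + 6416) / 116 = 100
R = √100 = 10  ⇒  r_B = 10 − 5 = 5

rB=5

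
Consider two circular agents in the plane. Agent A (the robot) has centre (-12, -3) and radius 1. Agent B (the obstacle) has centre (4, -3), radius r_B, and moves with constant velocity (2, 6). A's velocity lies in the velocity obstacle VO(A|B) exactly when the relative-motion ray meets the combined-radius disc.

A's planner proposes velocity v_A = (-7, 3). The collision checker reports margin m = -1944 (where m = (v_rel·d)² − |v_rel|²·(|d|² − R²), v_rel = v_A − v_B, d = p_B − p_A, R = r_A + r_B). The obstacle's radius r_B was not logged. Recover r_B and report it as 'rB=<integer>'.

m = -1944
d = (16, 0);  v_rel = (-9, -3),  |v_rel|² = 90
v_rel×d = (-9)·(0) − (-3)·(16) = 48
since m = R²·90 − 48²:  R² = (2304 + -1944) / 90 = 4
R = √4 = 2  ⇒  r_B = 2 − 1 = 1

rB=1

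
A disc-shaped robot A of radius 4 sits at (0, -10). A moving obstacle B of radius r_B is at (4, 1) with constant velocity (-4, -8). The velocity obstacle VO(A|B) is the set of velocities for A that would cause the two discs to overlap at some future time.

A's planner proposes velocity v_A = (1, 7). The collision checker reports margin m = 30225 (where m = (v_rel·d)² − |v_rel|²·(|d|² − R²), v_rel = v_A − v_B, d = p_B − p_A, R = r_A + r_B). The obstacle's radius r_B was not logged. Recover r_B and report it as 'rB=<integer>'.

m = 30225
d = (4, 11);  v_rel = (5, 15),  |v_rel|² = 250
v_rel×d = (5)·(11) − (15)·(4) = -5
since m = R²·250 − (-5)²:  R² = (25 + 30225) / 250 = 121
R = √121 = 11  ⇒  r_B = 11 − 4 = 7

rB=7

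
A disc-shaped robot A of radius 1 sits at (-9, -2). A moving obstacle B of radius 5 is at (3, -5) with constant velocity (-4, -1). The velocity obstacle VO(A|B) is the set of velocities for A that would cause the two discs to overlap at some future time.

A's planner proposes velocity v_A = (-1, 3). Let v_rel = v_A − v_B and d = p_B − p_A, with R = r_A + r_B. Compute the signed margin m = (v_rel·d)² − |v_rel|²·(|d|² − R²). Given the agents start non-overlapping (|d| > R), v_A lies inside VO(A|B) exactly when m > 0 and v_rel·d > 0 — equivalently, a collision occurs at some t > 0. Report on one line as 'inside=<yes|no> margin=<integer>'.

d = (12, -3),  |d|² = 153;  R = 1+5 = 6,  c = 153−6² = 117
v_rel = (3, 4),  |v_rel|² = 25;  v_rel·d = (3)·(12) + (4)·(-3) = 24
25·t² − 48·t + 117 = 0  ⇒  m = 24² − 25·117 = -2349
m = -2349 < 0,  v_rel·d = 24 > 0  ⇒  outside

inside=no margin=-2349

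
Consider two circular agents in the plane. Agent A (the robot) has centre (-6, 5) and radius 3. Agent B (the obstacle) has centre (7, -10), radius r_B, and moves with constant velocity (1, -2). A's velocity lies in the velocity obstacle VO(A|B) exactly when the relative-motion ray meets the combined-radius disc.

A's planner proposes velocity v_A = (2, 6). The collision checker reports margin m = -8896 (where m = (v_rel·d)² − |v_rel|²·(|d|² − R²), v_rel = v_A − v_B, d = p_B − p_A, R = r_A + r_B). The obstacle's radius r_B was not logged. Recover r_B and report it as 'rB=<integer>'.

m = -8896
d = (13, -15);  v_rel = (1, 8),  |v_rel|² = 65
v_rel×d = (1)·(-15) − (8)·(13) = -119
since m = R²·65 − (-119)²:  R² = (14161 + -8896) / 65 = 81
R = √81 = 9  ⇒  r_B = 9 − 3 = 6

rB=6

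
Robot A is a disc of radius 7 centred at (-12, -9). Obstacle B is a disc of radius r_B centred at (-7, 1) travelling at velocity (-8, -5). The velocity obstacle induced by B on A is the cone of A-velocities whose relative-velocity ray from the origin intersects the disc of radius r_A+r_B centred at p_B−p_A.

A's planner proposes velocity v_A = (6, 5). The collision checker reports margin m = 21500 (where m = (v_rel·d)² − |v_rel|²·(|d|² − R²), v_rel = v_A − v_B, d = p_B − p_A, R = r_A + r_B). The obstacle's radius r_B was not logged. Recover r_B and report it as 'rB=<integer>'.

m = 21500
d = (5, 10);  v_rel = (14, 10),  |v_rel|² = 296
v_rel×d = (14)·(10) − (10)·(5) = 90
since m = R²·296 − 90²:  R² = (8100 + 21500) / 296 = 100
R = √100 = 10  ⇒  r_B = 10 − 7 = 3

rB=3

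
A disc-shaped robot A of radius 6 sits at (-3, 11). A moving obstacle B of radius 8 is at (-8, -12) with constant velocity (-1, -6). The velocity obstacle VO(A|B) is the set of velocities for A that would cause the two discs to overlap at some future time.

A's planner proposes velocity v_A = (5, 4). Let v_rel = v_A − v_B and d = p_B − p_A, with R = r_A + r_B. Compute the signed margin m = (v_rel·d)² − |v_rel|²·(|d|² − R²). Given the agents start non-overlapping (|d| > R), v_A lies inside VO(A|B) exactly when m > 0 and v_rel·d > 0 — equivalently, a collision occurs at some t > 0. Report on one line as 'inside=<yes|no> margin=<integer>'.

d = (-5, -23),  |d|² = 554;  R = 6+8 = 14,  c = 554−14² = 358
v_rel = (6, 10),  |v_rel|² = 136;  v_rel·d = (6)·(-5) + (10)·(-23) = -260
136·t² + 520·t + 358 = 0  ⇒  m = (-260)² − 136·358 = 18912
m = 18912 > 0,  v_rel·d = -260 < 0  ⇒  outside

inside=no margin=18912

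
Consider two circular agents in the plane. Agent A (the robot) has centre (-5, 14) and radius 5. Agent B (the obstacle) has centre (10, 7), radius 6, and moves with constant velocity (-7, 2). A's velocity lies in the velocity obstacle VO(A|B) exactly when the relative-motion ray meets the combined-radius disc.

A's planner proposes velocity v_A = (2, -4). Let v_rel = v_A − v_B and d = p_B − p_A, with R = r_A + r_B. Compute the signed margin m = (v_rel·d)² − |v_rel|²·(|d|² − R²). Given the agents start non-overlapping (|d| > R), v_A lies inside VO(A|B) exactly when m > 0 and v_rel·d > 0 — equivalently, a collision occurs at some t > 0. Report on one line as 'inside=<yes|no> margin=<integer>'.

d = (15, -7),  |d|² = 274;  R = 5+6 = 11,  c = 274−11² = 153
v_rel = (9, -6),  |v_rel|² = 117;  v_rel·d = (9)·(15) + (-6)·(-7) = 177
117·t² − 354·t + 153 = 0  ⇒  m = 177² − 117·153 = 13428
m = 13428 > 0,  v_rel·d = 177 > 0  ⇒  inside

inside=yes margin=13428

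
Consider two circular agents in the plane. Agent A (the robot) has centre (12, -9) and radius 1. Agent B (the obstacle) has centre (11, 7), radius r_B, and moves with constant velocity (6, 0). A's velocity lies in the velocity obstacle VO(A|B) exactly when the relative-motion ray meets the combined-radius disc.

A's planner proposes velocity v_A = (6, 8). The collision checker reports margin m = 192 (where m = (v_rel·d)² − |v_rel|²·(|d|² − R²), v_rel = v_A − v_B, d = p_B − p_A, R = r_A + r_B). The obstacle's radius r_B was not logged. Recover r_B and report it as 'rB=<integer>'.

m = 192
d = (-1, 16);  v_rel = (0, 8),  |v_rel|² = 64
v_rel×d = (0)·(16) − (8)·(-1) = 8
since m = R²·64 − 8²:  R² = (64 + 192) / 64 = 4
R = √4 = 2  ⇒  r_B = 2 − 1 = 1

rB=1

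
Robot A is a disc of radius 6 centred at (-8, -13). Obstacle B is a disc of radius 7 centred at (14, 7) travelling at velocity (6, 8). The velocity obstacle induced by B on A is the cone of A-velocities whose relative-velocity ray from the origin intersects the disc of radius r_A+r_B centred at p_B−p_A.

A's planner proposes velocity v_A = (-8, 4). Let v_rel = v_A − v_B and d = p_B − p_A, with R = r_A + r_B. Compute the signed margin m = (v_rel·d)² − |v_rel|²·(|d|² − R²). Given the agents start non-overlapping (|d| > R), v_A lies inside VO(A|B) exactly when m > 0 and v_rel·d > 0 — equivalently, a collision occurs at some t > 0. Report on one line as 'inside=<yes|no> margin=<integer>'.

d = (22, 20),  |d|² = 884;  R = 6+7 = 13,  c = 884−13² = 715
v_rel = (-14, -4),  |v_rel|² = 212;  v_rel·d = (-14)·(22) + (-4)·(20) = -388
212·t² + 776·t + 715 = 0  ⇒  m = (-388)² − 212·715 = -1036
m = -1036 < 0,  v_rel·d = -388 < 0  ⇒  outside

inside=no margin=-1036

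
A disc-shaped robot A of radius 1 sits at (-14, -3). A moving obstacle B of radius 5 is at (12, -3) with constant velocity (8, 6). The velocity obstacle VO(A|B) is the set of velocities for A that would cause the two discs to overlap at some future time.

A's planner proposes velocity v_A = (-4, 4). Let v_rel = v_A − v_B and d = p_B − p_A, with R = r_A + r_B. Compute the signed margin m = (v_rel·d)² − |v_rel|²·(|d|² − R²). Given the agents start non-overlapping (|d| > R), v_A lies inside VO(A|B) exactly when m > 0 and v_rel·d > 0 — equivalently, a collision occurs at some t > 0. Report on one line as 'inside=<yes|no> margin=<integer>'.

d = (26, 0),  |d|² = 676;  R = 1+5 = 6,  c = 676−6² = 640
v_rel = (-12, -2),  |v_rel|² = 148;  v_rel·d = (-12)·(26) + (-2)·(0) = -312
148·t² + 624·t + 640 = 0  ⇒  m = (-312)² − 148·640 = 2624
m = 2624 > 0,  v_rel·d = -312 < 0  ⇒  outside

inside=no margin=2624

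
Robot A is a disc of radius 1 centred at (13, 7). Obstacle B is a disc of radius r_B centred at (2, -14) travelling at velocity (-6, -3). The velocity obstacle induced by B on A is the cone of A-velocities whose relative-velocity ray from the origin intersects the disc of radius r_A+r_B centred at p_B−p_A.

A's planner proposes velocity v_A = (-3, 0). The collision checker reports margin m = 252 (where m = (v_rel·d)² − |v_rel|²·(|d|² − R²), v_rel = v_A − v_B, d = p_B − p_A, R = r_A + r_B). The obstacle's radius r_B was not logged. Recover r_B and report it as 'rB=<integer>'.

m = 252
d = (-11, -21);  v_rel = (3, 3),  |v_rel|² = 18
v_rel×d = (3)·(-21) − (3)·(-11) = -30
since m = R²·18 − (-30)²:  R² = (900 + 252) / 18 = 64
R = √64 = 8  ⇒  r_B = 8 − 1 = 7

rB=7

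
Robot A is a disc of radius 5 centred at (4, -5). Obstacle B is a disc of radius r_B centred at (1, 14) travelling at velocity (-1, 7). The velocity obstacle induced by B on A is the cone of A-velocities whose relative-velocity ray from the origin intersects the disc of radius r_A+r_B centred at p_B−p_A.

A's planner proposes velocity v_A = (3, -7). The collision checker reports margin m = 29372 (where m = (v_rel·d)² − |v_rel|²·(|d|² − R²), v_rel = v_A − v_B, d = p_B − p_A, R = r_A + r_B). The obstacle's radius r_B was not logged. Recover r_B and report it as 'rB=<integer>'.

m = 29372
d = (-3, 19);  v_rel = (4, -14),  |v_rel|² = 212
v_rel×d = (4)·(19) − (-14)·(-3) = 34
since m = R²·212 − 34²:  R² = (1156 + 29372) / 212 = 144
R = √144 = 12  ⇒  r_B = 12 − 5 = 7

rB=7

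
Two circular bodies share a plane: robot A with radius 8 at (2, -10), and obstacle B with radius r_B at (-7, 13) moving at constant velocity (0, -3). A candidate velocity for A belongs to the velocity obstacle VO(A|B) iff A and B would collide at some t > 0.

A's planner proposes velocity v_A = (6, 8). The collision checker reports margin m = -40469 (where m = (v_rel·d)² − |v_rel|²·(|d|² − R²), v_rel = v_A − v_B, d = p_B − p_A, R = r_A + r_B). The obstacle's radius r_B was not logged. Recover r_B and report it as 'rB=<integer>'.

m = -40469
d = (-9, 23);  v_rel = (6, 11),  |v_rel|² = 157
v_rel×d = (6)·(23) − (11)·(-9) = 237
since m = R²·157 − 237²:  R² = (56169 + -40469) / 157 = 100
R = √100 = 10  ⇒  r_B = 10 − 8 = 2

rB=2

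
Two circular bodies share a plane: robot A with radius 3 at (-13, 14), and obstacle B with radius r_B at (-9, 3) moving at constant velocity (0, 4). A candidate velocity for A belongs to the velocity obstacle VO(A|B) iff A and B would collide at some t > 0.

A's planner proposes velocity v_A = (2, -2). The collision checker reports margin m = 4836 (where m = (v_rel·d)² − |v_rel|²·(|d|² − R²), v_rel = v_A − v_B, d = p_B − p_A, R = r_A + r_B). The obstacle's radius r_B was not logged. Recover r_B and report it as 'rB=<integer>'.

m = 4836
d = (4, -11);  v_rel = (2, -6),  |v_rel|² = 40
v_rel×d = (2)·(-11) − (-6)·(4) = 2
since m = R²·40 − 2²:  R² = (4 + 4836) / 40 = 121
R = √121 = 11  ⇒  r_B = 11 − 3 = 8

rB=8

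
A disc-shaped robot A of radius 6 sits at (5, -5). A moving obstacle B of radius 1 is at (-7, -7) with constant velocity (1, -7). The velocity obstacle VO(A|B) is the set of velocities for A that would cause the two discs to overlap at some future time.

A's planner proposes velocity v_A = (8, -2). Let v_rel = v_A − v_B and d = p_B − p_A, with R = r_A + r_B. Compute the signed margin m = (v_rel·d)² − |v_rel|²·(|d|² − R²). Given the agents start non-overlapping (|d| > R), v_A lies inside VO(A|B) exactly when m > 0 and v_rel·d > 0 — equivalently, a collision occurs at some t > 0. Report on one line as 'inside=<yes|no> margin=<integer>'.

d = (-12, -2),  |d|² = 148;  R = 6+1 = 7,  c = 148−7² = 99
v_rel = (7, 5),  |v_rel|² = 74;  v_rel·d = (7)·(-12) + (5)·(-2) = -94
74·t² + 188·t + 99 = 0  ⇒  m = (-94)² − 74·99 = 1510
m = 1510 > 0,  v_rel·d = -94 < 0  ⇒  outside

inside=no margin=1510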